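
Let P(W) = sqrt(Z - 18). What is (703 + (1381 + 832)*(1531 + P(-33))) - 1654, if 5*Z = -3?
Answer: 3387152 + 2213*I*sqrt(465)/5 ≈ 3.3872e+6 + 9544.2*I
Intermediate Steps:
Z = -3/5 (Z = (1/5)*(-3) = -3/5 ≈ -0.60000)
P(W) = I*sqrt(465)/5 (P(W) = sqrt(-3/5 - 18) = sqrt(-93/5) = I*sqrt(465)/5)
(703 + (1381 + 832)*(1531 + P(-33))) - 1654 = (703 + (1381 + 832)*(1531 + I*sqrt(465)/5)) - 1654 = (703 + 2213*(1531 + I*sqrt(465)/5)) - 1654 = (703 + (3388103 + 2213*I*sqrt(465)/5)) - 1654 = (3388806 + 2213*I*sqrt(465)/5) - 1654 = 3387152 + 2213*I*sqrt(465)/5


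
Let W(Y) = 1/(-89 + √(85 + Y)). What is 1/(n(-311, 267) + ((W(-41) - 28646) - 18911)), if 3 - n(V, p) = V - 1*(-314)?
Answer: -187303289/8907584631260 + √11/8907584631260 ≈ -2.1027e-5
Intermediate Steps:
n(V, p) = -311 - V (n(V, p) = 3 - (V - 1*(-314)) = 3 - (V + 314) = 3 - (314 + V) = 3 + (-314 - V) = -311 - V)
1/(n(-311, 267) + ((W(-41) - 28646) - 18911)) = 1/((-311 - 1*(-311)) + ((1/(-89 + √(85 - 41)) - 28646) - 18911)) = 1/((-311 + 311) + ((1/(-89 + √44) - 28646) - 18911)) = 1/(0 + ((1/(-89 + 2*√11) - 28646) - 18911)) = 1/(0 + ((-28646 + 1/(-89 + 2*√11)) - 18911)) = 1/(0 + (-47557 + 1/(-89 + 2*√11))) = 1/(-47557 + 1/(-89 + 2*√11))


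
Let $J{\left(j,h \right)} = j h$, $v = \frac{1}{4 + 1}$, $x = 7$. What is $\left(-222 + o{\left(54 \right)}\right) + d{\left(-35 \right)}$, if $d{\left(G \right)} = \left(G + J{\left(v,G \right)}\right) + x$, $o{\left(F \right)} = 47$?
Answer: $-210$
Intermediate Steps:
$v = \frac{1}{5} \approx 0.2$
$J{\left(j,h \right)} = h j$
$d{\left(G \right)} = 7 + \frac{6 G}{5}$ ($d{\left(G \right)} = \left(G + G \frac{1}{5}\right) + 7 = \left(G + \frac{G}{5}\right) + 7 = \frac{6 G}{5} + 7 = 7 + \frac{6 G}{5}$)
$\left(-222 + o{\left(54 \right)}\right) + d{\left(-35 \right)} = \left(-222 + 47\right) + \left(7 + \frac{6}{5} \left(-35\right)\right) = -175 + \left(7 - 42\right) = -175 - 35 = -210$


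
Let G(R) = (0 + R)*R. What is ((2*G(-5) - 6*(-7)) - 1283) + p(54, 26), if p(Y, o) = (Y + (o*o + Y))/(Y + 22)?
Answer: -22433/19 ≈ -1180.7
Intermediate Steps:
G(R) = R**2 (G(R) = R*R = R**2)
p(Y, o) = (o**2 + 2*Y)/(22 + Y) (p(Y, o) = (Y + (o**2 + Y))/(22 + Y) = (Y + (Y + o**2))/(22 + Y) = (o**2 + 2*Y)/(22 + Y))
((2*G(-5) - 6*(-7)) - 1283) + p(54, 26) = ((2*(-5)**2 - 6*(-7)) - 1283) + (26**2 + 2*54)/(22 + 54) = ((2*25 + 42) - 1283) + (676 + 108)/76 = ((50 + 42) - 1283) + (1/76)*784 = (92 - 1283) + 196/19 = -1191 + 196/19 = -22433/19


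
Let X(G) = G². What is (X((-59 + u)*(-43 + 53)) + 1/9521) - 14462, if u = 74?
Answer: 76529799/9521 ≈ 8038.0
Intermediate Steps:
(X((-59 + u)*(-43 + 53)) + 1/9521) - 14462 = (((-59 + 74)*(-43 + 53))² + 1/9521) - 14462 = ((15*10)² + 1/9521) - 14462 = (150² + 1/9521) - 14462 = (22500 + 1/9521) - 14462 = 214222501/9521 - 14462 = 76529799/9521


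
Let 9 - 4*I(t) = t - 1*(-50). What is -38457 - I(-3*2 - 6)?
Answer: -153799/4 ≈ -38450.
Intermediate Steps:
I(t) = -41/4 - t/4 (I(t) = 9/4 - (t - 1*(-50))/4 = 9/4 - (t + 50)/4 = 9/4 - (50 + t)/4 = 9/4 + (-25/2 - t/4) = -41/4 - t/4)
-38457 - I(-3*2 - 6) = -38457 - (-41/4 - (-3*2 - 6)/4) = -38457 - (-41/4 - (-6 - 6)/4) = -38457 - (-41/4 - ¼*(-12)) = -38457 - (-41/4 + 3) = -38457 - 1*(-29/4) = -38457 + 29/4 = -153799/4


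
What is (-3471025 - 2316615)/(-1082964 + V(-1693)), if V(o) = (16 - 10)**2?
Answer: 723455/135366 ≈ 5.3444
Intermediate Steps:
V(o) = 36 (V(o) = 6**2 = 36)
(-3471025 - 2316615)/(-1082964 + V(-1693)) = (-3471025 - 2316615)/(-1082964 + 36) = -5787640/(-1082928) = -5787640*(-1/1082928) = 723455/135366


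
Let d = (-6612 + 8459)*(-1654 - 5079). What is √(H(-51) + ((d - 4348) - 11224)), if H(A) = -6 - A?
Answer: I*√12451378 ≈ 3528.7*I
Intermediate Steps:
d = -12435851 (d = 1847*(-6733) = -12435851)
√(H(-51) + ((d - 4348) - 11224)) = √((-6 - 1*(-51)) + ((-12435851 - 4348) - 11224)) = √((-6 + 51) + (-12440199 - 11224)) = √(45 - 12451423) = √(-12451378) = I*√12451378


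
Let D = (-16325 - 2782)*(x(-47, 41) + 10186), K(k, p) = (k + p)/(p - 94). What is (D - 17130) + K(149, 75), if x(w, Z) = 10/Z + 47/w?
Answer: -151614119089/779 ≈ -1.9463e+8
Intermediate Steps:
K(k, p) = (k + p)/(-94 + p)
D = -7978987665/41 (D = (-16325 - 2782)*((10/41 + 47/(-47)) + 10186) = -19107*((10*(1/41) + 47*(-1/47)) + 10186) = -19107*((10/41 - 1) + 10186) = -19107*(-31/41 + 10186) = -19107*417595/41 = -7978987665/41 ≈ -1.9461e+8)
(D - 17130) + K(149, 75) = (-7978987665/41 - 17130) + (149 + 75)/(-94 + 75) = -7979689995/41 + 224/(-19) = -7979689995/41 - 1/19*224 = -7979689995/41 - 224/19 = -151614119089/779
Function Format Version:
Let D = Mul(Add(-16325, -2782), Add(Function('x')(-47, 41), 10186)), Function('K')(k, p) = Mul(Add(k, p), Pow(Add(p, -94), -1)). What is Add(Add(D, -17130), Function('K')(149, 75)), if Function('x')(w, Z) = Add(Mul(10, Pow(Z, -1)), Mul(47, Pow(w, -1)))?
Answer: Rational(-151614119089, 779) ≈ -1.9463e+8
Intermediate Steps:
Function('K')(k, p) = Mul(Pow(Add(-94, p), -1), Add(k, p)) (Function('K')(k, p) = Mul(Add(k, p), Pow(Add(-94, p), -1)) = Mul(Pow(Add(-94, p), -1), Add(k, p)))
D = Rational(-7978987665, 41) (D = Mul(Add(-16325, -2782), Add(Add(Mul(10, Pow(41, -1)), Mul(47, Pow(-47, -1))), 10186)) = Mul(-19107, Add(Add(Mul(10, Rational(1, 41)), Mul(47, Rational(-1, 47))), 10186)) = Mul(-19107, Add(Add(Rational(10, 41), -1), 10186)) = Mul(-19107, Add(Rational(-31, 41), 10186)) = Mul(-19107, Rational(417595, 41)) = Rational(-7978987665, 41) ≈ -1.9461e+8)
Add(Add(D, -17130), Function('K')(149, 75)) = Add(Add(Rational(-7978987665, 41), -17130), Mul(Pow(Add(-94, 75), -1), Add(149, 75))) = Add(Rational(-7979689995, 41), Mul(Pow(-19, -1), 224)) = Add(Rational(-7979689995, 41), Mul(Rational(-1, 19), 224)) = Add(Rational(-7979689995, 41), Rational(-224, 19)) = Rational(-151614119089, 779)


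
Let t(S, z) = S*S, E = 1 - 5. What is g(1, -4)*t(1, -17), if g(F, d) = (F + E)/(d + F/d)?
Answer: 12/17 ≈ 0.70588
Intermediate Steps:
E = -4
t(S, z) = S²
g(F, d) = (-4 + F)/(d + F/d) (g(F, d) = (F - 4)/(d + F/d) = (-4 + F)/(d + F/d))
g(1, -4)*t(1, -17) = -4*(-4 + 1)/(1 + (-4)²)*1² = -4*(-3)/(1 + 16)*1 = -4*(-3)/17*1 = -4*1/17*(-3)*1 = (12/17)*1 = 12/17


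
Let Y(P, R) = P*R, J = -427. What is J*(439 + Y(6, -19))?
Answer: -138775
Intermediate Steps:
J*(439 + Y(6, -19)) = -427*(439 + 6*(-19)) = -427*(439 - 114) = -427*325 = -138775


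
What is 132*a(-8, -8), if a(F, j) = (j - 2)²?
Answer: 13200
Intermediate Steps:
a(F, j) = (-2 + j)²
132*a(-8, -8) = 132*(-2 - 8)² = 132*(-10)² = 132*100 = 13200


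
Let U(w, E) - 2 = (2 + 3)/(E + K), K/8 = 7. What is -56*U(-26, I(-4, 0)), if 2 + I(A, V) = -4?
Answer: -588/5 ≈ -117.60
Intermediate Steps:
K = 56 (K = 8*7 = 56)
I(A, V) = -6 (I(A, V) = -2 - 4 = -6)
U(w, E) = 2 + 5/(56 + E) (U(w, E) = 2 + (2 + 3)/(E + 56) = 2 + 5/(56 + E))
-56*U(-26, I(-4, 0)) = -56*(117 + 2*(-6))/(56 - 6) = -56*(117 - 12)/50 = -28*105/25 = -56*21/10 = -588/5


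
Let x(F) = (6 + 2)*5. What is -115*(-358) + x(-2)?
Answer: 41210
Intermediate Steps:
x(F) = 40 (x(F) = 8*5 = 40)
-115*(-358) + x(-2) = -115*(-358) + 40 = 41170 + 40 = 41210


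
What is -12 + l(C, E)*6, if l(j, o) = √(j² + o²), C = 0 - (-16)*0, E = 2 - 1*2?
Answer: -12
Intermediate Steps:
E = 0 (E = 2 - 2 = 0)
C = 0 (C = 0 - 4*0 = 0 + 0 = 0)
-12 + l(C, E)*6 = -12 + √(0² + 0²)*6 = -12 + √(0 + 0)*6 = -12 + √0*6 = -12 + 0*6 = -12 + 0 = -12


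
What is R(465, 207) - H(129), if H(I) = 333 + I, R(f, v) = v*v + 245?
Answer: 42632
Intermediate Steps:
R(f, v) = 245 + v² (R(f, v) = v² + 245 = 245 + v²)
R(465, 207) - H(129) = (245 + 207²) - (333 + 129) = (245 + 42849) - 1*462 = 43094 - 462 = 42632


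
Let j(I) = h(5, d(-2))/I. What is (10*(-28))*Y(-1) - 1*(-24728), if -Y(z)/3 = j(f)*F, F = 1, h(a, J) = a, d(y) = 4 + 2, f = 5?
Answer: 25568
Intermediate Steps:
d(y) = 6
j(I) = 5/I
Y(z) = -3 (Y(z) = -3*5/5 = -3*5*(1/5) = -3)
(10*(-28))*Y(-1) - 1*(-24728) = (10*(-28))*(-3) - 1*(-24728) = -280*(-3) + 24728 = 840 + 24728 = 25568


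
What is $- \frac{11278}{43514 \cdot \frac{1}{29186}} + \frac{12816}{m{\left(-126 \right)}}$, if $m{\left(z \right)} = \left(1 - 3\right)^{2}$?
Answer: $- \frac{94870426}{21757} \approx -4360.5$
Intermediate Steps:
$m{\left(z \right)} = 4$ ($m{\left(z \right)} = \left(-2\right)^{2} = 4$)
$- \frac{11278}{43514 \cdot \frac{1}{29186}} + \frac{12816}{m{\left(-126 \right)}} = - \frac{11278}{43514 \cdot \frac{1}{29186}} + \frac{12816}{4} = - \frac{11278}{43514 \cdot \frac{1}{29186}} + 12816 \cdot \frac{1}{4} = - \frac{11278}{\frac{21757}{14593}} + 3204 = \left(-11278\right) \frac{14593}{21757} + 3204 = - \frac{164579854}{21757} + 3204 = - \frac{94870426}{21757}$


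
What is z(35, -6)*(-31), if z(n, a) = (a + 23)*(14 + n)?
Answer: -25823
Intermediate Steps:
z(n, a) = (14 + n)*(23 + a) (z(n, a) = (23 + a)*(14 + n) = (14 + n)*(23 + a))
z(35, -6)*(-31) = (322 + 14*(-6) + 23*35 - 6*35)*(-31) = (322 - 84 + 805 - 210)*(-31) = 833*(-31) = -25823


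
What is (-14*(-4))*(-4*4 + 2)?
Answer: -784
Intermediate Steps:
(-14*(-4))*(-4*4 + 2) = 56*(-16 + 2) = 56*(-14) = -784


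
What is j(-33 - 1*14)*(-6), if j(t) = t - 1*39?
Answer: 516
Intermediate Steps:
j(t) = -39 + t (j(t) = t - 39 = -39 + t)
j(-33 - 1*14)*(-6) = (-39 + (-33 - 1*14))*(-6) = (-39 + (-33 - 14))*(-6) = (-39 - 47)*(-6) = -86*(-6) = 516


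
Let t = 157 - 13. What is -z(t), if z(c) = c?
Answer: -144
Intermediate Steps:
t = 144
-z(t) = -1*144 = -144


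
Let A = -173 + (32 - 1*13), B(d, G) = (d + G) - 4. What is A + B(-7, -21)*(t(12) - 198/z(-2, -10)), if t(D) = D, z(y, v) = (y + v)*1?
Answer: -1066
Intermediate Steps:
z(y, v) = v + y (z(y, v) = (v + y)*1 = v + y)
B(d, G) = -4 + G + d (B(d, G) = (G + d) - 4 = -4 + G + d)
A = -154 (A = -173 + (32 - 13) = -173 + 19 = -154)
A + B(-7, -21)*(t(12) - 198/z(-2, -10)) = -154 + (-4 - 21 - 7)*(12 - 198/(-10 - 2)) = -154 - 32*(12 - 198/(-12)) = -154 - 32*(12 - 198*(-1)/12) = -154 - 32*(12 - 1*(-33/2)) = -154 - 32*(12 + 33/2) = -154 - 32*57/2 = -154 - 912 = -1066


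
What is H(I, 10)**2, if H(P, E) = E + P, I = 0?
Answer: 100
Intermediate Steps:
H(I, 10)**2 = (10 + 0)**2 = 10**2 = 100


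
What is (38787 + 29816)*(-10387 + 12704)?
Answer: 158953151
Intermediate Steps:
(38787 + 29816)*(-10387 + 12704) = 68603*2317 = 158953151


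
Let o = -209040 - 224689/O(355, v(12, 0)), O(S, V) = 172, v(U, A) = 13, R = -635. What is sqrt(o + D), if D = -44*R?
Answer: I*sqrt(1349077227)/86 ≈ 427.09*I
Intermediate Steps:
D = 27940 (D = -44*(-635) = 27940)
o = -36179569/172 (o = -209040 - 224689/172 = -36179569/172 ≈ -2.1035e+5)
sqrt(o + D) = sqrt(-36179569/172 + 27940) = sqrt(-31373889/172) = I*sqrt(1349077227)/86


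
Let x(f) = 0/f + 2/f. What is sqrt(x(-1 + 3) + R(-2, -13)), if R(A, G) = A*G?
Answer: 3*sqrt(3) ≈ 5.1962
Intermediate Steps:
x(f) = 2/f (x(f) = 0 + 2/f = 2/f)
sqrt(x(-1 + 3) + R(-2, -13)) = sqrt(2/(-1 + 3) - 2*(-13)) = sqrt(2/2 + 26) = sqrt(2*(1/2) + 26) = sqrt(1 + 26) = sqrt(27) = 3*sqrt(3)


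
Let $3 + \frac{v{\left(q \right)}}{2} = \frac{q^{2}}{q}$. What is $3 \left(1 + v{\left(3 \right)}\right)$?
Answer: $3$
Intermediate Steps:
$v{\left(q \right)} = -6 + 2 q$ ($v{\left(q \right)} = -6 + 2 \frac{q^{2}}{q} = -6 + 2 q$)
$3 \left(1 + v{\left(3 \right)}\right) = 3 \left(1 + \left(-6 + 2 \cdot 3\right)\right) = 3 \left(1 + \left(-6 + 6\right)\right) = 3 \left(1 + 0\right) = 3 \cdot 1 = 3$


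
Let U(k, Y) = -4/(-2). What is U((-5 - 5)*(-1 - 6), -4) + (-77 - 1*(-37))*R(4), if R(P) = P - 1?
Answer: -118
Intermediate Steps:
U(k, Y) = 2 (U(k, Y) = -4*(-1/2) = 2)
R(P) = -1 + P
U((-5 - 5)*(-1 - 6), -4) + (-77 - 1*(-37))*R(4) = 2 + (-77 - 1*(-37))*(-1 + 4) = 2 + (-77 + 37)*3 = 2 - 40*3 = 2 - 120 = -118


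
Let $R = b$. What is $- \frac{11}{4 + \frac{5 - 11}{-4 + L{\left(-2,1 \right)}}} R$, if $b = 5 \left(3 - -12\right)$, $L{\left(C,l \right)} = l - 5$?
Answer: $- \frac{3300}{19} \approx -173.68$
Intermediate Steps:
$L{\left(C,l \right)} = -5 + l$
$b = 75$ ($b = 5 \left(3 + 12\right) = 5 \cdot 15 = 75$)
$R = 75$
$- \frac{11}{4 + \frac{5 - 11}{-4 + L{\left(-2,1 \right)}}} R = - \frac{11}{4 + \frac{5 - 11}{-4 + \left(-5 + 1\right)}} 75 = - \frac{11}{4 - \frac{6}{-4 - 4}} \cdot 75 = - \frac{11}{4 - \frac{6}{-8}} \cdot 75 = - \frac{11}{4 - - \frac{3}{4}} \cdot 75 = - \frac{11}{4 + \frac{3}{4}} \cdot 75 = - \frac{11}{\frac{19}{4}} \cdot 75 = \left(-11\right) \frac{4}{19} \cdot 75 = \left(- \frac{44}{19}\right) 75 = - \frac{3300}{19}$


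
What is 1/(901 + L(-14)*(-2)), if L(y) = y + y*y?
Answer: 1/537 ≈ 0.0018622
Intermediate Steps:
L(y) = y + y²
1/(901 + L(-14)*(-2)) = 1/(901 - 14*(1 - 14)*(-2)) = 1/(901 - 14*(-13)*(-2)) = 1/(901 + 182*(-2)) = 1/(901 - 364) = 1/537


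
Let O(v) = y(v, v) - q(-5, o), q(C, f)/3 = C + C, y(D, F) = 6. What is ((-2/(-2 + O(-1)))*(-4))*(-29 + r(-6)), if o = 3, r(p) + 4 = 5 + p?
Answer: -8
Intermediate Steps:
r(p) = 1 + p (r(p) = -4 + (5 + p) = 1 + p)
q(C, f) = 6*C (q(C, f) = 3*(C + C) = 3*(2*C) = 6*C)
O(v) = 36 (O(v) = 6 - 6*(-5) = 6 - 1*(-30) = 6 + 30 = 36)
((-2/(-2 + O(-1)))*(-4))*(-29 + r(-6)) = ((-2/(-2 + 36))*(-4))*(-29 + (1 - 6)) = ((-2/34)*(-4))*(-29 - 5) = (((1/34)*(-2))*(-4))*(-34) = -1/17*(-4)*(-34) = (4/17)*(-34) = -8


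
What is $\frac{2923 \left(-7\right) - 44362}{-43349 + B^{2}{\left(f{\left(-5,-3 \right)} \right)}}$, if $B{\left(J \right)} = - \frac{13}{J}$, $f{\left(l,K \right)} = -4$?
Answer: $\frac{1037168}{693415} \approx 1.4957$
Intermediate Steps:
$\frac{2923 \left(-7\right) - 44362}{-43349 + B^{2}{\left(f{\left(-5,-3 \right)} \right)}} = \frac{2923 \left(-7\right) - 44362}{-43349 + \left(- \frac{13}{-4}\right)^{2}} = \frac{-20461 - 44362}{-43349 + \left(\left(-13\right) \left(- \frac{1}{4}\right)\right)^{2}} = - \frac{64823}{-43349 + \left(\frac{13}{4}\right)^{2}} = - \frac{64823}{-43349 + \frac{169}{16}} = - \frac{64823}{- \frac{693415}{16}} = \left(-64823\right) \left(- \frac{16}{693415}\right) = \frac{1037168}{693415}$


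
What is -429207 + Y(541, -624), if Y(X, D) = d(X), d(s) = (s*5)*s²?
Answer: 791272898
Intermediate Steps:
d(s) = 5*s³ (d(s) = (5*s)*s² = 5*s³)
Y(X, D) = 5*X³
-429207 + Y(541, -624) = -429207 + 5*541³ = -429207 + 5*158340421 = -429207 + 791702105 = 791272898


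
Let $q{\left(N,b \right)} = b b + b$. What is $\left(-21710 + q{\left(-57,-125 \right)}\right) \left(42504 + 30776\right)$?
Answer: $-455068800$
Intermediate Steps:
$q{\left(N,b \right)} = b + b^{2}$ ($q{\left(N,b \right)} = b^{2} + b = b + b^{2}$)
$\left(-21710 + q{\left(-57,-125 \right)}\right) \left(42504 + 30776\right) = \left(-21710 - 125 \left(1 - 125\right)\right) \left(42504 + 30776\right) = \left(-21710 - -15500\right) 73280 = \left(-21710 + 15500\right) 73280 = \left(-6210\right) 73280 = -455068800$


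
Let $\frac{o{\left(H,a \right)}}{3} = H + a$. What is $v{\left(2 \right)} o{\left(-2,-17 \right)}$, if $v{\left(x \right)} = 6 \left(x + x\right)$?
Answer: $-1368$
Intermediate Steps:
$v{\left(x \right)} = 12 x$ ($v{\left(x \right)} = 6 \cdot 2 x = 12 x$)
$o{\left(H,a \right)} = 3 H + 3 a$ ($o{\left(H,a \right)} = 3 \left(H + a\right) = 3 H + 3 a$)
$v{\left(2 \right)} o{\left(-2,-17 \right)} = 12 \cdot 2 \left(3 \left(-2\right) + 3 \left(-17\right)\right) = 24 \left(-6 - 51\right) = 24 \left(-57\right) = -1368$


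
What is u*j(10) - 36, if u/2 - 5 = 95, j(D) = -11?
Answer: -2236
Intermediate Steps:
u = 200 (u = 10 + 2*95 = 10 + 190 = 200)
u*j(10) - 36 = 200*(-11) - 36 = -2200 - 36 = -2236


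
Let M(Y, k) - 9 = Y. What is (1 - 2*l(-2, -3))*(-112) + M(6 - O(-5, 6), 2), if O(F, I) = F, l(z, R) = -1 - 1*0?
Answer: -316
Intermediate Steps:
l(z, R) = -1 (l(z, R) = -1 + 0 = -1)
M(Y, k) = 9 + Y
(1 - 2*l(-2, -3))*(-112) + M(6 - O(-5, 6), 2) = (1 - 2*(-1))*(-112) + (9 + (6 - 1*(-5))) = (1 + 2)*(-112) + (9 + (6 + 5)) = 3*(-112) + (9 + 11) = -336 + 20 = -316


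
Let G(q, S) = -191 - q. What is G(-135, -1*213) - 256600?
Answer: -256656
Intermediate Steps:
G(-135, -1*213) - 256600 = (-191 - 1*(-135)) - 256600 = (-191 + 135) - 256600 = -56 - 256600 = -256656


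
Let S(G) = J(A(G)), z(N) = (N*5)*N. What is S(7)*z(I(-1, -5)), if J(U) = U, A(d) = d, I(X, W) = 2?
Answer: 140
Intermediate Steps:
z(N) = 5*N² (z(N) = (5*N)*N = 5*N²)
S(G) = G
S(7)*z(I(-1, -5)) = 7*(5*2²) = 7*(5*4) = 7*20 = 140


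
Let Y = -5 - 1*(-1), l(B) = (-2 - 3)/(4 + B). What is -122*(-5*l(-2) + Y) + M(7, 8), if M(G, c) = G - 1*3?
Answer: -1033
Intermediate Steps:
M(G, c) = -3 + G (M(G, c) = G - 3 = -3 + G)
l(B) = -5/(4 + B)
Y = -4 (Y = -5 + 1 = -4)
-122*(-5*l(-2) + Y) + M(7, 8) = -122*(-(-25)/(4 - 2) - 4) + (-3 + 7) = -122*(-(-25)/2 - 4) + 4 = -122*(-5*(-5/2) - 4) + 4 = -122*(25/2 - 4) + 4 = -122*17/2 + 4 = -1037 + 4 = -1033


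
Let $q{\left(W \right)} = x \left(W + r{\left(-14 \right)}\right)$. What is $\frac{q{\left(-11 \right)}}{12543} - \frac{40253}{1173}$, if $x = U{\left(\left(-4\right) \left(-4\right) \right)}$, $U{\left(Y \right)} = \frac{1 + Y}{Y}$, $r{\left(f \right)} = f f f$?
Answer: $- \frac{903692391}{26156336} \approx -34.55$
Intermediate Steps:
$r{\left(f \right)} = f^{3}$ ($r{\left(f \right)} = f^{2} f = f^{3}$)
$U{\left(Y \right)} = \frac{1 + Y}{Y}$
$x = \frac{17}{16}$ ($x = \frac{1 - -16}{\left(-4\right) \left(-4\right)} = \frac{1 + 16}{16} = \frac{1}{16} \cdot 17 = \frac{17}{16} \approx 1.0625$)
$q{\left(W \right)} = - \frac{5831}{2} + \frac{17 W}{16}$ ($q{\left(W \right)} = \frac{17 \left(W + \left(-14\right)^{3}\right)}{16} = \frac{17 \left(W - 2744\right)}{16} = \frac{17 \left(-2744 + W\right)}{16} = - \frac{5831}{2} + \frac{17 W}{16}$)
$\frac{q{\left(-11 \right)}}{12543} - \frac{40253}{1173} = \frac{- \frac{5831}{2} + \frac{17}{16} \left(-11\right)}{12543} - \frac{40253}{1173} = \left(- \frac{5831}{2} - \frac{187}{16}\right) \frac{1}{12543} - \frac{40253}{1173} = \left(- \frac{46835}{16}\right) \frac{1}{12543} - \frac{40253}{1173} = - \frac{46835}{200688} - \frac{40253}{1173} = - \frac{903692391}{26156336}$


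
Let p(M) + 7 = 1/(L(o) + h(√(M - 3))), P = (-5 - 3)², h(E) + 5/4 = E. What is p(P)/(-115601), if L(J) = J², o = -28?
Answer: 68602771/1133142388185 + 16*√61/1133142388185 ≈ 6.0542e-5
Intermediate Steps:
h(E) = -5/4 + E
P = 64 (P = (-8)² = 64)
p(M) = -7 + 1/(3131/4 + √(-3 + M)) (p(M) = -7 + 1/((-28)² + (-5/4 + √(M - 3))) = -7 + 1/(784 + (-5/4 + √(-3 + M))) = -7 + 1/(3131/4 + √(-3 + M)))
p(P)/(-115601) = ((-21913 - 28*√(-3 + 64))/(3131 + 4*√(-3 + 64)))/(-115601) = ((-21913 - 28*√61)/(3131 + 4*√61))*(-1/115601) = -(-21913 - 28*√61)/(115601*(3131 + 4*√61))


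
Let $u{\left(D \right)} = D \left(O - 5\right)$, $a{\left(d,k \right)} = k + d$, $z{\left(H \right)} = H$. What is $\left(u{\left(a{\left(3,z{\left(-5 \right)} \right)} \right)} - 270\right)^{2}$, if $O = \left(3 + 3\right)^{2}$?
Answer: $110224$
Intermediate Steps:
$O = 36$ ($O = 6^{2} = 36$)
$a{\left(d,k \right)} = d + k$
$u{\left(D \right)} = 31 D$ ($u{\left(D \right)} = D \left(36 - 5\right) = D 31 = 31 D$)
$\left(u{\left(a{\left(3,z{\left(-5 \right)} \right)} \right)} - 270\right)^{2} = \left(31 \left(3 - 5\right) - 270\right)^{2} = \left(31 \left(-2\right) - 270\right)^{2} = \left(-62 - 270\right)^{2} = \left(-332\right)^{2} = 110224$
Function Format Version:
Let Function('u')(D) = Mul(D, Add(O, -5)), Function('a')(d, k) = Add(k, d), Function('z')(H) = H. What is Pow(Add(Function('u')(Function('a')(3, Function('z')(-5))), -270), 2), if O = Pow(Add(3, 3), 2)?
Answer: 110224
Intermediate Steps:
O = 36 (O = Pow(6, 2) = 36)
Function('a')(d, k) = Add(d, k)
Function('u')(D) = Mul(31, D) (Function('u')(D) = Mul(D, Add(36, -5)) = Mul(D, 31) = Mul(31, D))
Pow(Add(Function('u')(Function('a')(3, Function('z')(-5))), -270), 2) = Pow(Add(Mul(31, Add(3, -5)), -270), 2) = Pow(Add(Mul(31, -2), -270), 2) = Pow(Add(-62, -270), 2) = Pow(-332, 2) = 110224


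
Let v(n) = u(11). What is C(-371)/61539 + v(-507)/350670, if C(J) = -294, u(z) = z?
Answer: -34140017/7193293710 ≈ -0.0047461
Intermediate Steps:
v(n) = 11
C(-371)/61539 + v(-507)/350670 = -294/61539 + 11/350670 = -294*1/61539 + 11*(1/350670) = -98/20513 + 11/350670 = -34140017/7193293710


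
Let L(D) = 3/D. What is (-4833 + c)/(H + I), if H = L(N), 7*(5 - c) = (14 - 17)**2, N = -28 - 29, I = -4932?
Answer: 642295/655963 ≈ 0.97916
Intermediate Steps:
N = -57
c = 26/7 (c = 5 - (14 - 17)**2/7 = 5 - 1/7*(-3)**2 = 5 - 1/7*9 = 5 - 9/7 = 26/7 ≈ 3.7143)
H = -1/19 (H = 3/(-57) = 3*(-1/57) = -1/19 ≈ -0.052632)
(-4833 + c)/(H + I) = (-4833 + 26/7)/(-1/19 - 4932) = -33805/(7*(-93709/19)) = -33805/7*(-19/93709) = 642295/655963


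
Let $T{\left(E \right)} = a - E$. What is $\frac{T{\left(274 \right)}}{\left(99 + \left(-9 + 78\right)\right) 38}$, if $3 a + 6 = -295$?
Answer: $- \frac{1123}{19152} \approx -0.058636$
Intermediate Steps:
$a = - \frac{301}{3}$ ($a = -2 + \frac{1}{3} \left(-295\right) = -2 - \frac{295}{3} = - \frac{301}{3} \approx -100.33$)
$T{\left(E \right)} = - \frac{301}{3} - E$
$\frac{T{\left(274 \right)}}{\left(99 + \left(-9 + 78\right)\right) 38} = \frac{- \frac{301}{3} - 274}{\left(99 + \left(-9 + 78\right)\right) 38} = \frac{- \frac{301}{3} - 274}{\left(99 + 69\right) 38} = - \frac{1123}{3 \cdot 168 \cdot 38} = - \frac{1123}{3 \cdot 6384} = \left(- \frac{1123}{3}\right) \frac{1}{6384} = - \frac{1123}{19152}$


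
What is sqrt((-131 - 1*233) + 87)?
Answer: I*sqrt(277) ≈ 16.643*I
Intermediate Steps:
sqrt((-131 - 1*233) + 87) = sqrt((-131 - 233) + 87) = sqrt(-364 + 87) = sqrt(-277) = I*sqrt(277)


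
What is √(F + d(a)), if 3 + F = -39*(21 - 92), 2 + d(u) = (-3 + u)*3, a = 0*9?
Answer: √2755 ≈ 52.488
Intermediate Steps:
a = 0
d(u) = -11 + 3*u (d(u) = -2 + (-3 + u)*3 = -2 + (-9 + 3*u) = -11 + 3*u)
F = 2766 (F = -3 - 39*(21 - 92) = -3 - 39*(-71) = -3 + 2769 = 2766)
√(F + d(a)) = √(2766 + (-11 + 3*0)) = √(2766 + (-11 + 0)) = √(2766 - 11) = √2755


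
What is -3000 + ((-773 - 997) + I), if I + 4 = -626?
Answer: -5400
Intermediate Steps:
I = -630 (I = -4 - 626 = -630)
-3000 + ((-773 - 997) + I) = -3000 + ((-773 - 997) - 630) = -3000 + (-1770 - 630) = -3000 - 2400 = -5400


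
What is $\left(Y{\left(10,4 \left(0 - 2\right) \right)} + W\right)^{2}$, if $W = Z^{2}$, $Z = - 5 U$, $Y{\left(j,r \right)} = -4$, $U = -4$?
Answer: $156816$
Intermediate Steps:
$Z = 20$ ($Z = \left(-5\right) \left(-4\right) = 20$)
$W = 400$ ($W = 20^{2} = 400$)
$\left(Y{\left(10,4 \left(0 - 2\right) \right)} + W\right)^{2} = \left(-4 + 400\right)^{2} = 396^{2} = 156816$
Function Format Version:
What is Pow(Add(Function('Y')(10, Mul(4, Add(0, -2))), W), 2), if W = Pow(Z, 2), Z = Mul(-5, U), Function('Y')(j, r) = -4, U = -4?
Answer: 156816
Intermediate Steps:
Z = 20 (Z = Mul(-5, -4) = 20)
W = 400 (W = Pow(20, 2) = 400)
Pow(Add(Function('Y')(10, Mul(4, Add(0, -2))), W), 2) = Pow(Add(-4, 400), 2) = Pow(396, 2) = 156816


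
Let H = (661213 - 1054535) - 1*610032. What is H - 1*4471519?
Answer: -5474873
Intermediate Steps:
H = -1003354 (H = -393322 - 610032 = -1003354)
H - 1*4471519 = -1003354 - 1*4471519 = -1003354 - 4471519 = -5474873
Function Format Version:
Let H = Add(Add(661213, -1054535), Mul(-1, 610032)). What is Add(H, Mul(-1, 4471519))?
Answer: -5474873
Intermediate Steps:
H = -1003354 (H = Add(-393322, -610032) = -1003354)
Add(H, Mul(-1, 4471519)) = Add(-1003354, Mul(-1, 4471519)) = Add(-1003354, -4471519) = -5474873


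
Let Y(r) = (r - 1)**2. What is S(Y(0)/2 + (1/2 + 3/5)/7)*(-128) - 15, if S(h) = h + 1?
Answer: -7949/35 ≈ -227.11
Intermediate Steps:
Y(r) = (-1 + r)**2
S(h) = 1 + h
S(Y(0)/2 + (1/2 + 3/5)/7)*(-128) - 15 = (1 + ((-1 + 0)**2/2 + (1/2 + 3/5)/7))*(-128) - 15 = (1 + ((-1)**2*(1/2) + (1*(1/2) + 3*(1/5))*(1/7)))*(-128) - 15 = (1 + (1*(1/2) + (1/2 + 3/5)*(1/7)))*(-128) - 15 = (1 + (1/2 + (11/10)*(1/7)))*(-128) - 15 = (1 + (1/2 + 11/70))*(-128) - 15 = (1 + 23/35)*(-128) - 15 = (58/35)*(-128) - 15 = -7424/35 - 15 = -7949/35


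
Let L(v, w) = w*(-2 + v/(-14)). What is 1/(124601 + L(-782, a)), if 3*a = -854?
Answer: 3/327809 ≈ 9.1517e-6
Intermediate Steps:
a = -854/3 (a = (1/3)*(-854) = -854/3 ≈ -284.67)
L(v, w) = w*(-2 - v/14) (L(v, w) = w*(-2 + v*(-1/14)) = w*(-2 - v/14))
1/(124601 + L(-782, a)) = 1/(124601 - 1/14*(-854/3)*(28 - 782)) = 1/(124601 - 1/14*(-854/3)*(-754)) = 1/(124601 - 45994/3) = 1/(327809/3) = 3/327809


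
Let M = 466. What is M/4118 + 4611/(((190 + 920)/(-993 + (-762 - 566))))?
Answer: -7345143033/761830 ≈ -9641.5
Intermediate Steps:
M/4118 + 4611/(((190 + 920)/(-993 + (-762 - 566)))) = 466/4118 + 4611/(((190 + 920)/(-993 + (-762 - 566)))) = 466*(1/4118) + 4611/((1110/(-993 - 1328))) = 233/2059 + 4611/((1110/(-2321))) = 233/2059 + 4611/((1110*(-1/2321))) = 233/2059 + 4611/(-1110/2321) = 233/2059 + 4611*(-2321/1110) = 233/2059 - 3567377/370 = -7345143033/761830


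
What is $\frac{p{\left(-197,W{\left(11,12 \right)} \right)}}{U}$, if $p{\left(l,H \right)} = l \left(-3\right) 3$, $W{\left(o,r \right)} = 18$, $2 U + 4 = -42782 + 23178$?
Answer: $- \frac{591}{3268} \approx -0.18084$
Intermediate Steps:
$U = -9804$ ($U = -2 + \frac{-42782 + 23178}{2} = -2 + \frac{1}{2} \left(-19604\right) = -2 - 9802 = -9804$)
$p{\left(l,H \right)} = - 9 l$ ($p{\left(l,H \right)} = - 3 l 3 = - 9 l$)
$\frac{p{\left(-197,W{\left(11,12 \right)} \right)}}{U} = \frac{\left(-9\right) \left(-197\right)}{-9804} = 1773 \left(- \frac{1}{9804}\right) = - \frac{591}{3268}$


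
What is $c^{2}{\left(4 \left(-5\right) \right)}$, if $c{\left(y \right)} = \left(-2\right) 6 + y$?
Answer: $1024$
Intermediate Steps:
$c{\left(y \right)} = -12 + y$
$c^{2}{\left(4 \left(-5\right) \right)} = \left(-12 + 4 \left(-5\right)\right)^{2} = \left(-12 - 20\right)^{2} = \left(-32\right)^{2} = 1024$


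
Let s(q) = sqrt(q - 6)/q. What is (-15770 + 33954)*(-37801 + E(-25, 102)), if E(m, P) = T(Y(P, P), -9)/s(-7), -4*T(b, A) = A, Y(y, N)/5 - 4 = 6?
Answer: -687373384 + 286398*I*sqrt(13)/13 ≈ -6.8737e+8 + 79433.0*I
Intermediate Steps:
Y(y, N) = 50 (Y(y, N) = 20 + 5*6 = 20 + 30 = 50)
T(b, A) = -A/4
s(q) = sqrt(-6 + q)/q
E(m, P) = 63*I*sqrt(13)/52 (E(m, P) = (-1/4*(-9))/((sqrt(-6 - 7)/(-7))) = 9/(4*((-I*sqrt(13)/7))) = 9*(7*I*sqrt(13)/13)/4 = 63*I*sqrt(13)/52)
(-15770 + 33954)*(-37801 + E(-25, 102)) = (-15770 + 33954)*(-37801 + 63*I*sqrt(13)/52) = 18184*(-37801 + 63*I*sqrt(13)/52) = -687373384 + 286398*I*sqrt(13)/13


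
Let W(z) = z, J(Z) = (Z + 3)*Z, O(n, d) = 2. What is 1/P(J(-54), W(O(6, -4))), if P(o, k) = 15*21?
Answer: 1/315 ≈ 0.0031746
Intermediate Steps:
J(Z) = Z*(3 + Z) (J(Z) = (3 + Z)*Z = Z*(3 + Z))
P(o, k) = 315
1/P(J(-54), W(O(6, -4))) = 1/315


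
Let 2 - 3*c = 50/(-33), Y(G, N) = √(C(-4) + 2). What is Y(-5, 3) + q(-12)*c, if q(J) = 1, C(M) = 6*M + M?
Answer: 116/99 + I*√26 ≈ 1.1717 + 5.099*I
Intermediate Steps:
C(M) = 7*M
Y(G, N) = I*√26 (Y(G, N) = √(7*(-4) + 2) = √(-28 + 2) = √(-26) = I*√26)
c = 116/99 (c = ⅔ - 50/(3*(-33)) = ⅔ - 50*(-1)/(3*33) = ⅔ - ⅓*(-50/33) = ⅔ + 50/99 = 116/99 ≈ 1.1717)
Y(-5, 3) + q(-12)*c = I*√26 + 1*(116/99) = I*√26 + 116/99 = 116/99 + I*√26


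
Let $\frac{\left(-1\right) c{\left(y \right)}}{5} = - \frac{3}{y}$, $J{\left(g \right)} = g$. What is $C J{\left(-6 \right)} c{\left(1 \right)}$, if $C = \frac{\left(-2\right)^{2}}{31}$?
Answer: $- \frac{360}{31} \approx -11.613$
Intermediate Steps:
$C = \frac{4}{31}$ ($C = 4 \cdot \frac{1}{31} = \frac{4}{31} \approx 0.12903$)
$c{\left(y \right)} = \frac{15}{y}$ ($c{\left(y \right)} = - 5 \left(- \frac{3}{y}\right) = \frac{15}{y}$)
$C J{\left(-6 \right)} c{\left(1 \right)} = \frac{4}{31} \left(-6\right) \frac{15}{1} = - \frac{24 \cdot 15 \cdot 1}{31} = \left(- \frac{24}{31}\right) 15 = - \frac{360}{31}$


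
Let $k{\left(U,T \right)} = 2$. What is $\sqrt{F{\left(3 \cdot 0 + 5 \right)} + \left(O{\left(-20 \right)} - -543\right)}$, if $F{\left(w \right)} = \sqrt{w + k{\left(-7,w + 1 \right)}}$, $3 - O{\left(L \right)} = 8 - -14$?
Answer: $\sqrt{524 + \sqrt{7}} \approx 22.949$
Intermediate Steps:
$O{\left(L \right)} = -19$ ($O{\left(L \right)} = 3 - \left(8 - -14\right) = 3 - \left(8 + 14\right) = 3 - 22 = -19$)
$F{\left(w \right)} = \sqrt{2 + w}$ ($F{\left(w \right)} = \sqrt{w + 2} = \sqrt{2 + w}$)
$\sqrt{F{\left(3 \cdot 0 + 5 \right)} + \left(O{\left(-20 \right)} - -543\right)} = \sqrt{\sqrt{2 + \left(3 \cdot 0 + 5\right)} - -524} = \sqrt{\sqrt{2 + \left(0 + 5\right)} + \left(-19 + 543\right)} = \sqrt{\sqrt{2 + 5} + 524} = \sqrt{\sqrt{7} + 524} = \sqrt{524 + \sqrt{7}}$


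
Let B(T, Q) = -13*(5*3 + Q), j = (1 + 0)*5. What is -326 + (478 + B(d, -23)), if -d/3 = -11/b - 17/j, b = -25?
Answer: 256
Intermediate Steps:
j = 5 (j = 1*5 = 5)
d = 222/25 (d = -3*(-11/(-25) - 17/5) = -3*(-11*(-1/25) - 17*1/5) = -3*(11/25 - 17/5) = -3*(-74/25) = 222/25 ≈ 8.8800)
B(T, Q) = -195 - 13*Q (B(T, Q) = -13*(15 + Q) = -195 - 13*Q)
-326 + (478 + B(d, -23)) = -326 + (478 + (-195 - 13*(-23))) = -326 + (478 + (-195 + 299)) = -326 + (478 + 104) = -326 + 582 = 256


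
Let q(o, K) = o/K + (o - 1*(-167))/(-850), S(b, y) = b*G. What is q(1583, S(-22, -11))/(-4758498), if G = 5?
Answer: 30761/8898391260 ≈ 3.4569e-6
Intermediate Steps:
S(b, y) = 5*b (S(b, y) = b*5 = 5*b)
q(o, K) = -167/850 - o/850 + o/K (q(o, K) = o/K + (o + 167)*(-1/850) = o/K + (167 + o)*(-1/850) = o/K + (-167/850 - o/850) = -167/850 - o/850 + o/K)
q(1583, S(-22, -11))/(-4758498) = ((1583 - 5*(-22)*(167 + 1583)/850)/((5*(-22))))/(-4758498) = ((1583 - 1/850*(-110)*1750)/(-110))*(-1/4758498) = -(1583 + 3850/17)/110*(-1/4758498) = -1/110*30761/17*(-1/4758498) = -30761/1870*(-1/4758498) = 30761/8898391260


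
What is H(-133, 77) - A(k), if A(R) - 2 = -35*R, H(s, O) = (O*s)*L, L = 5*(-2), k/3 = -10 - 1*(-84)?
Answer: 110178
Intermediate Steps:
k = 222 (k = 3*(-10 - 1*(-84)) = 3*(-10 + 84) = 3*74 = 222)
L = -10
H(s, O) = -10*O*s (H(s, O) = (O*s)*(-10) = -10*O*s)
A(R) = 2 - 35*R
H(-133, 77) - A(k) = -10*77*(-133) - (2 - 35*222) = 102410 - (2 - 7770) = 102410 - 1*(-7768) = 102410 + 7768 = 110178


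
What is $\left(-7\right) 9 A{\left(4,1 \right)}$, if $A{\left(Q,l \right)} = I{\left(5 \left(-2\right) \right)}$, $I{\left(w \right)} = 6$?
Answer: $-378$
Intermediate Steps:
$A{\left(Q,l \right)} = 6$
$\left(-7\right) 9 A{\left(4,1 \right)} = \left(-7\right) 9 \cdot 6 = \left(-63\right) 6 = -378$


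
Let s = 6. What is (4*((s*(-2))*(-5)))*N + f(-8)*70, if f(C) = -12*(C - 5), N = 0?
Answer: 10920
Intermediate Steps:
f(C) = 60 - 12*C (f(C) = -12*(-5 + C) = 60 - 12*C)
(4*((s*(-2))*(-5)))*N + f(-8)*70 = (4*((6*(-2))*(-5)))*0 + (60 - 12*(-8))*70 = (4*(-12*(-5)))*0 + (60 + 96)*70 = (4*60)*0 + 156*70 = 240*0 + 10920 = 0 + 10920 = 10920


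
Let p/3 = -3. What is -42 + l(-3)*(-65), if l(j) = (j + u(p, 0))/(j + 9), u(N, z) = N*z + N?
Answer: 88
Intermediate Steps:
p = -9 (p = 3*(-3) = -9)
u(N, z) = N + N*z
l(j) = (-9 + j)/(9 + j) (l(j) = (j - 9*(1 + 0))/(j + 9) = (j - 9*1)/(9 + j) = (j - 9)/(9 + j) = (-9 + j)/(9 + j))
-42 + l(-3)*(-65) = -42 + ((-9 - 3)/(9 - 3))*(-65) = -42 + (-12/6)*(-65) = -42 + ((1/6)*(-12))*(-65) = -42 - 2*(-65) = -42 + 130 = 88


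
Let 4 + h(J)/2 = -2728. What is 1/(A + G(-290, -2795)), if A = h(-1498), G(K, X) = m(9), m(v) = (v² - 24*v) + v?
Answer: -1/5590 ≈ -0.00017889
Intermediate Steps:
m(v) = v² - 23*v
h(J) = -5464 (h(J) = -8 + 2*(-2728) = -8 - 5456 = -5464)
G(K, X) = -126 (G(K, X) = 9*(-23 + 9) = 9*(-14) = -126)
A = -5464
1/(A + G(-290, -2795)) = 1/(-5464 - 126) = 1/(-5590) = -1/5590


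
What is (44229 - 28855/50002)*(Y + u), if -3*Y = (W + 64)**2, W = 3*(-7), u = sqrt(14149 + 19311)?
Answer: -4089081255947/150006 + 2211509603*sqrt(8365)/25001 ≈ -1.9169e+7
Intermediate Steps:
u = 2*sqrt(8365) (u = sqrt(33460) = 2*sqrt(8365) ≈ 182.92)
W = -21
Y = -1849/3 (Y = -(-21 + 64)**2/3 = -1/3*43**2 = -1/3*1849 = -1849/3 ≈ -616.33)
(44229 - 28855/50002)*(Y + u) = (44229 - 28855/50002)*(-1849/3 + 2*sqrt(8365)) = 2211509603*(-1849/3 + 2*sqrt(8365))/50002 = -4089081255947/150006 + 2211509603*sqrt(8365)/25001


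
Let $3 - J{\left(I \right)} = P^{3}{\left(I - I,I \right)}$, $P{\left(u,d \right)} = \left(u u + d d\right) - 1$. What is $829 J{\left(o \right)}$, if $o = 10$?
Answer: $-804375384$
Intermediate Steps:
$P{\left(u,d \right)} = -1 + d^{2} + u^{2}$ ($P{\left(u,d \right)} = \left(u^{2} + d^{2}\right) - 1 = \left(d^{2} + u^{2}\right) - 1 = -1 + d^{2} + u^{2}$)
$J{\left(I \right)} = 3 - \left(-1 + I^{2}\right)^{3}$ ($J{\left(I \right)} = 3 - \left(-1 + I^{2} + \left(I - I\right)^{2}\right)^{3} = 3 - \left(-1 + I^{2} + 0^{2}\right)^{3} = 3 - \left(-1 + I^{2} + 0\right)^{3} = 3 - \left(-1 + I^{2}\right)^{3}$)
$829 J{\left(o \right)} = 829 \left(3 - \left(-1 + 10^{2}\right)^{3}\right) = 829 \left(3 - \left(-1 + 100\right)^{3}\right) = 829 \left(3 - 99^{3}\right) = 829 \left(3 - 970299\right) = 829 \left(-970296\right) = -804375384$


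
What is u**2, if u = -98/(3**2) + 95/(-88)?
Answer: 89851441/627264 ≈ 143.24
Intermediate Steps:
u = -9479/792 (u = -98/9 + 95*(-1/88) = -98*1/9 - 95/88 = -98/9 - 95/88 = -9479/792 ≈ -11.968)
u**2 = (-9479/792)**2 = 89851441/627264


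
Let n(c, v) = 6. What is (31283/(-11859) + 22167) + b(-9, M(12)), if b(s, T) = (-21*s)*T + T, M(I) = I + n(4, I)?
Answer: 303404950/11859 ≈ 25584.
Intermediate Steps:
M(I) = 6 + I (M(I) = I + 6 = 6 + I)
b(s, T) = T - 21*T*s (b(s, T) = -21*T*s + T = T - 21*T*s)
(31283/(-11859) + 22167) + b(-9, M(12)) = (31283/(-11859) + 22167) + (6 + 12)*(1 - 21*(-9)) = (31283*(-1/11859) + 22167) + 18*(1 + 189) = (-31283/11859 + 22167) + 18*190 = 262847170/11859 + 3420 = 303404950/11859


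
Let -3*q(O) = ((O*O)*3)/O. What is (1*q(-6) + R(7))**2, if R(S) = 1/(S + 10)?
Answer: 10609/289 ≈ 36.709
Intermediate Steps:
q(O) = -O (q(O) = -(O*O)*3/(3*O) = -O**2*3/(3*O) = -3*O**2/(3*O) = -O)
R(S) = 1/(10 + S)
(1*q(-6) + R(7))**2 = (1*(-1*(-6)) + 1/(10 + 7))**2 = (1*6 + 1/17)**2 = (6 + 1/17)**2 = (103/17)**2 = 10609/289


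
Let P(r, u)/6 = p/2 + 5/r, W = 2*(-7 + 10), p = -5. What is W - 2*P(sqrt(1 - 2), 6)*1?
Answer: 36 + 60*I ≈ 36.0 + 60.0*I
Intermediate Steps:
W = 6 (W = 2*3 = 6)
P(r, u) = -15 + 30/r (P(r, u) = 6*(-5/2 + 5/r) = -15 + 30/r)
W - 2*P(sqrt(1 - 2), 6)*1 = 6 - 2*(-15 + 30/(sqrt(1 - 2)))*1 = 6 - 2*(-15 + 30/(sqrt(-1)))*1 = 6 - 2*(-15 + 30/I)*1 = 6 - 2*(-15 + 30*(-I))*1 = 6 - 2*(-15 - 30*I)*1 = 6 + (30 + 60*I)*1 = 6 + (30 + 60*I) = 36 + 60*I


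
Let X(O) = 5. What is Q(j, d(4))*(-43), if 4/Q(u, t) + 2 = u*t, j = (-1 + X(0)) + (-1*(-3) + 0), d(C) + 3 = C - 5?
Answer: 86/15 ≈ 5.7333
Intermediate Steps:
d(C) = -8 + C (d(C) = -3 + (C - 5) = -3 + (-5 + C) = -8 + C)
j = 7 (j = (-1 + 5) + (-1*(-3) + 0) = 4 + (3 + 0) = 4 + 3 = 7)
Q(u, t) = 4/(-2 + t*u) (Q(u, t) = 4/(-2 + u*t) = 4/(-2 + t*u))
Q(j, d(4))*(-43) = (4/(-2 + (-8 + 4)*7))*(-43) = (4/(-2 - 4*7))*(-43) = (4/(-2 - 28))*(-43) = (4/(-30))*(-43) = (4*(-1/30))*(-43) = -2/15*(-43) = 86/15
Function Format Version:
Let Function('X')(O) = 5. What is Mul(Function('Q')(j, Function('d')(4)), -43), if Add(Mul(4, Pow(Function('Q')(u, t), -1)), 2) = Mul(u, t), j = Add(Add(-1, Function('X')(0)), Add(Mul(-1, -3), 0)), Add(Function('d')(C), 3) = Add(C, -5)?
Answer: Rational(86, 15) ≈ 5.7333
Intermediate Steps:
Function('d')(C) = Add(-8, C) (Function('d')(C) = Add(-3, Add(C, -5)) = Add(-3, Add(-5, C)) = Add(-8, C))
j = 7 (j = Add(Add(-1, 5), Add(Mul(-1, -3), 0)) = Add(4, Add(3, 0)) = Add(4, 3) = 7)
Function('Q')(u, t) = Mul(4, Pow(Add(-2, Mul(t, u)), -1)) (Function('Q')(u, t) = Mul(4, Pow(Add(-2, Mul(u, t)), -1)) = Mul(4, Pow(Add(-2, Mul(t, u)), -1)))
Mul(Function('Q')(j, Function('d')(4)), -43) = Mul(Mul(4, Pow(Add(-2, Mul(Add(-8, 4), 7)), -1)), -43) = Mul(Mul(4, Pow(Add(-2, Mul(-4, 7)), -1)), -43) = Mul(Mul(4, Pow(Add(-2, -28), -1)), -43) = Mul(Mul(4, Pow(-30, -1)), -43) = Mul(Mul(4, Rational(-1, 30)), -43) = Mul(Rational(-2, 15), -43) = Rational(86, 15)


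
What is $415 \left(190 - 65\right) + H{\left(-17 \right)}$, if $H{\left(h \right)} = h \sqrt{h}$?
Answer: $51875 - 17 i \sqrt{17} \approx 51875.0 - 70.093 i$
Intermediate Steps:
$H{\left(h \right)} = h^{\frac{3}{2}}$
$415 \left(190 - 65\right) + H{\left(-17 \right)} = 415 \left(190 - 65\right) + \left(-17\right)^{\frac{3}{2}} = 415 \cdot 125 - 17 i \sqrt{17} = 51875 - 17 i \sqrt{17}$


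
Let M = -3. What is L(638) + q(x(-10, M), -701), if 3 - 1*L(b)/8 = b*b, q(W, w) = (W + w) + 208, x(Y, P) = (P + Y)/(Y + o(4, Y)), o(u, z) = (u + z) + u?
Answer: -39081839/12 ≈ -3.2568e+6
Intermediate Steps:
o(u, z) = z + 2*u
x(Y, P) = (P + Y)/(8 + 2*Y) (x(Y, P) = (P + Y)/(Y + (Y + 2*4)) = (P + Y)/(Y + (Y + 8)) = (P + Y)/(Y + (8 + Y)) = (P + Y)/(8 + 2*Y))
q(W, w) = 208 + W + w
L(b) = 24 - 8*b**2 (L(b) = 24 - 8*b*b = 24 - 8*b**2)
L(638) + q(x(-10, M), -701) = (24 - 8*638**2) + (208 + (-3 - 10)/(2*(4 - 10)) - 701) = (24 - 8*407044) + (208 + (1/2)*(-13)/(-6) - 701) = (24 - 3256352) + (208 + (1/2)*(-1/6)*(-13) - 701) = -3256328 + (208 + 13/12 - 701) = -3256328 - 5903/12 = -39081839/12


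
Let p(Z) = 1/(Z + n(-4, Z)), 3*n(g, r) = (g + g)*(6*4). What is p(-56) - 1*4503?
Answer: -540361/120 ≈ -4503.0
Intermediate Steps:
n(g, r) = 16*g (n(g, r) = ((g + g)*(6*4))/3 = ((2*g)*24)/3 = (48*g)/3 = 16*g)
p(Z) = 1/(-64 + Z) (p(Z) = 1/(Z + 16*(-4)) = 1/(Z - 64) = 1/(-64 + Z))
p(-56) - 1*4503 = 1/(-64 - 56) - 1*4503 = 1/(-120) - 4503 = -1/120 - 4503 = -540361/120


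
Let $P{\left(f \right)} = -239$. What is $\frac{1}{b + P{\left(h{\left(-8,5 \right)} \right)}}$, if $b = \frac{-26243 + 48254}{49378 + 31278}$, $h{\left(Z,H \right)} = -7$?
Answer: $- \frac{80656}{19254773} \approx -0.0041889$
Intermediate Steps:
$b = \frac{22011}{80656} \approx 0.2729$
$\frac{1}{b + P{\left(h{\left(-8,5 \right)} \right)}} = \frac{1}{\frac{22011}{80656} - 239} = \frac{1}{- \frac{19254773}{80656}} = - \frac{80656}{19254773}$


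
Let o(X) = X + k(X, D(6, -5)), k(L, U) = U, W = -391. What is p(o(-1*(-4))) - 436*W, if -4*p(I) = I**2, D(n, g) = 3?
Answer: 681855/4 ≈ 1.7046e+5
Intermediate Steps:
o(X) = 3 + X (o(X) = X + 3 = 3 + X)
p(I) = -I**2/4
p(o(-1*(-4))) - 436*W = -(3 - 1*(-4))**2/4 - 436*(-391) = -(3 + 4)**2/4 + 170476 = -1/4*7**2 + 170476 = -1/4*49 + 170476 = -49/4 + 170476 = 681855/4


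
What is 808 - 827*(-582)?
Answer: 482122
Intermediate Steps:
808 - 827*(-582) = 808 + 481314 = 482122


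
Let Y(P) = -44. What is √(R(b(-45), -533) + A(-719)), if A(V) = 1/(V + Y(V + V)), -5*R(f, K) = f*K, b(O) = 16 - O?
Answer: √94640284410/3815 ≈ 80.639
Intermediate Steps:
R(f, K) = -K*f/5 (R(f, K) = -f*K/5 = -K*f/5)
A(V) = 1/(-44 + V) (A(V) = 1/(V - 44) = 1/(-44 + V))
√(R(b(-45), -533) + A(-719)) = √(-⅕*(-533)*(16 - 1*(-45)) + 1/(-44 - 719)) = √(-⅕*(-533)*(16 + 45) + 1/(-763)) = √(-⅕*(-533)*61 - 1/763) = √(32513/5 - 1/763) = √(24807414/3815) = √94640284410/3815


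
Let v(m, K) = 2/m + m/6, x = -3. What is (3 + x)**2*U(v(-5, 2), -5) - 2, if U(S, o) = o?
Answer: -2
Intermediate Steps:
v(m, K) = 2/m + m/6 (v(m, K) = 2/m + m*(1/6) = 2/m + m/6)
(3 + x)**2*U(v(-5, 2), -5) - 2 = (3 - 3)**2*(-5) - 2 = 0**2*(-5) - 2 = 0*(-5) - 2 = 0 - 2 = -2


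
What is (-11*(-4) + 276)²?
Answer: 102400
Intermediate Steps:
(-11*(-4) + 276)² = (44 + 276)² = 320² = 102400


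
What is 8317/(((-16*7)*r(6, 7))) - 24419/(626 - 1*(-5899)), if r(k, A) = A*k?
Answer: -56378467/10231200 ≈ -5.5104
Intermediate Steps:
8317/(((-16*7)*r(6, 7))) - 24419/(626 - 1*(-5899)) = 8317/(((-16*7)*(7*6))) - 24419/(626 - 1*(-5899)) = 8317/((-112*42)) - 24419/(626 + 5899) = 8317/(-4704) - 24419/6525 = 8317*(-1/4704) - 24419*1/6525 = -8317/4704 - 24419/6525 = -56378467/10231200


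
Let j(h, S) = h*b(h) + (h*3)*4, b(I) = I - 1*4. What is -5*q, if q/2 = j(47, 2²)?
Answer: -25850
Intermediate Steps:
b(I) = -4 + I (b(I) = I - 4 = -4 + I)
j(h, S) = 12*h + h*(-4 + h) (j(h, S) = h*(-4 + h) + (h*3)*4 = h*(-4 + h) + (3*h)*4 = h*(-4 + h) + 12*h = 12*h + h*(-4 + h))
q = 5170 (q = 2*(47*(8 + 47)) = 2*(47*55) = 2*2585 = 5170)
-5*q = -5*5170 = -25850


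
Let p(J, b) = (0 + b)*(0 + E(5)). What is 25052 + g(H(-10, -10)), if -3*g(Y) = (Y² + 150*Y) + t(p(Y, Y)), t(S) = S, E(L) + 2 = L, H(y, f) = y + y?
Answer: 77816/3 ≈ 25939.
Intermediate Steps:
H(y, f) = 2*y
E(L) = -2 + L
p(J, b) = 3*b (p(J, b) = (0 + b)*(0 + (-2 + 5)) = b*(0 + 3) = b*3 = 3*b)
g(Y) = -51*Y - Y²/3 (g(Y) = -((Y² + 150*Y) + 3*Y)/3 = -(Y² + 153*Y)/3 = -51*Y - Y²/3)
25052 + g(H(-10, -10)) = 25052 + (2*(-10))*(-153 - 2*(-10))/3 = 25052 + (⅓)*(-20)*(-153 - 1*(-20)) = 25052 + (⅓)*(-20)*(-153 + 20) = 25052 + (⅓)*(-20)*(-133) = 25052 + 2660/3 = 77816/3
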